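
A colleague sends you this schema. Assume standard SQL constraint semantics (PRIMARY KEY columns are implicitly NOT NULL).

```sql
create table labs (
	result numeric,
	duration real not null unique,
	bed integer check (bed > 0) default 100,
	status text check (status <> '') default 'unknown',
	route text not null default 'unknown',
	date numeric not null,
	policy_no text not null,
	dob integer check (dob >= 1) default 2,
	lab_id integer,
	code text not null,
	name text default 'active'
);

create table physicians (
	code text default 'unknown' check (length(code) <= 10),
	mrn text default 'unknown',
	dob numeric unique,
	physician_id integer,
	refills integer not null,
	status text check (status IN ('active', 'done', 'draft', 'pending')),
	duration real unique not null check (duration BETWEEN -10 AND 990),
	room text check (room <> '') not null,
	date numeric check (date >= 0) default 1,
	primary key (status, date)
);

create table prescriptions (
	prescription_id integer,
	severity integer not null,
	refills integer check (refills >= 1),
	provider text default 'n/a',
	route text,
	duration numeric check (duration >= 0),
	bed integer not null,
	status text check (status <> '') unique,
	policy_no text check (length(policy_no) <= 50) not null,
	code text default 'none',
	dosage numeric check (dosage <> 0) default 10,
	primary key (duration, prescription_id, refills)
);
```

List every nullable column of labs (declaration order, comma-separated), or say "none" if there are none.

- result: no NOT NULL constraint applies → nullable.
- duration: declared NOT NULL → not nullable.
- bed: CHECK does not forbid NULL (a CHECK constraint passes when its expression is NULL) → nullable.
- status: CHECK does not forbid NULL (a CHECK constraint passes when its expression is NULL) → nullable.
- route: declared NOT NULL → not nullable.
- date: declared NOT NULL → not nullable.
- policy_no: declared NOT NULL → not nullable.
- dob: CHECK does not forbid NULL (a CHECK constraint passes when its expression is NULL) → nullable.
- lab_id: no NOT NULL constraint applies → nullable.
- code: declared NOT NULL → not nullable.
- name: DEFAULT only fills an omitted column; an explicit NULL is still allowed → nullable.

result, bed, status, dob, lab_id, name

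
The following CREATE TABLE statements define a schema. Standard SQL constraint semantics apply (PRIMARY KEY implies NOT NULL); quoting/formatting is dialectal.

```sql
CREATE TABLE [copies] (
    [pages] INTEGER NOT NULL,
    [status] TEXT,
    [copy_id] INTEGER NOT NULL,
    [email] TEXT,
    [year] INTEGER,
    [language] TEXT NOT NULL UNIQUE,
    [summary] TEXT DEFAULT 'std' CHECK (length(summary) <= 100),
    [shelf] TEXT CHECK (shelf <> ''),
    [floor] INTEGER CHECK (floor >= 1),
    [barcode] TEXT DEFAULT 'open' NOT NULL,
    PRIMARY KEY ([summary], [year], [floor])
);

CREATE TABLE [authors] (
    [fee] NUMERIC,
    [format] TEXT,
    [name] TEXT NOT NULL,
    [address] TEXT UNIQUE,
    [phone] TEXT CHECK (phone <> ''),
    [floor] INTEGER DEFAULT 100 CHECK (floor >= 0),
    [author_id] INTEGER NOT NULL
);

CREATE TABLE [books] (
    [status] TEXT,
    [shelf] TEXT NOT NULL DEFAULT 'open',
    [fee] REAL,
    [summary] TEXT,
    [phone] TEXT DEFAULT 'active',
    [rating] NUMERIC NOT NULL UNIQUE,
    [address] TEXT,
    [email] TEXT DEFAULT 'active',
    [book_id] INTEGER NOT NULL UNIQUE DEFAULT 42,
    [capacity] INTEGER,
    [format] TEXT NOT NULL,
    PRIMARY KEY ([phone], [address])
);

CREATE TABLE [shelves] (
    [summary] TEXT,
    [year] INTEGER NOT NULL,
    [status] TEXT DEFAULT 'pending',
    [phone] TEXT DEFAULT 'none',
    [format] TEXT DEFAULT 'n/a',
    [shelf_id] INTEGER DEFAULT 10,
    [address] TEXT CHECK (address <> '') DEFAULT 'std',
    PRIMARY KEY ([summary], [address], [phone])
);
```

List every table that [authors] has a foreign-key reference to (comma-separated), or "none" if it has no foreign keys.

No column in authors has a REFERENCES clause.

none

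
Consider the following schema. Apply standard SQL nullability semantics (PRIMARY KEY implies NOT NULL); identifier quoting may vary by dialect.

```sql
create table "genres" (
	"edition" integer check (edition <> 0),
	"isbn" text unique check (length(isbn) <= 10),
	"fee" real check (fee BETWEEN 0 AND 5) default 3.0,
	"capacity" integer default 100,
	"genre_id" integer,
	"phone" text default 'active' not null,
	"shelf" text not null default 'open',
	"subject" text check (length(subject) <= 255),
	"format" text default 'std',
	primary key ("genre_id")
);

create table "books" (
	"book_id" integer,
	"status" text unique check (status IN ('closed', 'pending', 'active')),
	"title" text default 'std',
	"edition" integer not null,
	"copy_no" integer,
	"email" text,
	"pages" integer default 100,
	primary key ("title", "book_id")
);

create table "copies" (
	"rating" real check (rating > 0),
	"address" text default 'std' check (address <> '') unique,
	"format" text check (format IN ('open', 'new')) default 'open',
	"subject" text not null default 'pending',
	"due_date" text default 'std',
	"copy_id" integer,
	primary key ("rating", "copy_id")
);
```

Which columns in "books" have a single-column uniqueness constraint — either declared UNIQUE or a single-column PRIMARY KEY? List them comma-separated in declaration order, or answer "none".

status

- book_id: part of a composite PRIMARY KEY — only the tuple is unique, not this column on its own.
- status: declared UNIQUE → unique.
- title: part of a composite PRIMARY KEY — only the tuple is unique, not this column on its own.
- edition: no UNIQUE or single-column PK constraint.
- copy_no: no UNIQUE or single-column PK constraint.
- email: no UNIQUE or single-column PK constraint.
- pages: no UNIQUE or single-column PK constraint.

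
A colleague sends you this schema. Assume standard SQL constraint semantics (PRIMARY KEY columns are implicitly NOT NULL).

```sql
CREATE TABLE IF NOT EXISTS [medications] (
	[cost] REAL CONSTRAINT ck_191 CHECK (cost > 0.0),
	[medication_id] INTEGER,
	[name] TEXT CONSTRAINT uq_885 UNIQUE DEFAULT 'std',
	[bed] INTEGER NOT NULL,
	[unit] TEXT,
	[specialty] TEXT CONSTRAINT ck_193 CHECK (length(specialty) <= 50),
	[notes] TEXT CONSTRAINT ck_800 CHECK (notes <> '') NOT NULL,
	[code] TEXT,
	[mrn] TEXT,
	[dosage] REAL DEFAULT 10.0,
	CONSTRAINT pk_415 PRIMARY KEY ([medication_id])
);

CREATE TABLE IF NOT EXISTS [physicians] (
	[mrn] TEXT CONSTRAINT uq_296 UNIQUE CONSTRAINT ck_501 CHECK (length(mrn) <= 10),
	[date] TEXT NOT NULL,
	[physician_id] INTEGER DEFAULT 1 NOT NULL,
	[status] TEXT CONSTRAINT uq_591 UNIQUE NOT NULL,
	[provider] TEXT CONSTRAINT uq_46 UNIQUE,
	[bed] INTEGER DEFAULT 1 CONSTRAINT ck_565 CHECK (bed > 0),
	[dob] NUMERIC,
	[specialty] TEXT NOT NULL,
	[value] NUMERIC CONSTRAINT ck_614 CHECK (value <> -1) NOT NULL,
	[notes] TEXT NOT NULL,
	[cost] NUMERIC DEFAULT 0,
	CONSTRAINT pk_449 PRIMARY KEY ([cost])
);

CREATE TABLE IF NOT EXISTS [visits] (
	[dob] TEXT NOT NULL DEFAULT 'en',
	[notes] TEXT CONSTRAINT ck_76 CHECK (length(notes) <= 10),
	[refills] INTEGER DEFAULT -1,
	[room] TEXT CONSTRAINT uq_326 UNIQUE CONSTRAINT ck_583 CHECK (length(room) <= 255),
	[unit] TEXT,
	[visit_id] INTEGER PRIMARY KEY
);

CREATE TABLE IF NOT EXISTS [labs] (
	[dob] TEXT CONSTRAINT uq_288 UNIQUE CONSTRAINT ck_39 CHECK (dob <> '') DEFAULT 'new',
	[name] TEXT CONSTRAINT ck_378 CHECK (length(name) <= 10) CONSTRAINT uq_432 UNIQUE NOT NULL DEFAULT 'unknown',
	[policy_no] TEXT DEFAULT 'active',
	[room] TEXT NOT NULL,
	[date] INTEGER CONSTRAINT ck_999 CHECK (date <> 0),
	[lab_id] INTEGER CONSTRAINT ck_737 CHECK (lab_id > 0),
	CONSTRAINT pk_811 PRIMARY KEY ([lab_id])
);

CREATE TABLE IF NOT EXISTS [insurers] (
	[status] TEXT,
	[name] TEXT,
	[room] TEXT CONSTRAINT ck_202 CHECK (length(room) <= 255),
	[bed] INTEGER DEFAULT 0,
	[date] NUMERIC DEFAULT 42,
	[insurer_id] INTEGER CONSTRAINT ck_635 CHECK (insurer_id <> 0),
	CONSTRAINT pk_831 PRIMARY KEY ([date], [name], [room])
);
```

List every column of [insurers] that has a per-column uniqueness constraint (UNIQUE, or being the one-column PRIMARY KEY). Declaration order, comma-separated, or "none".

none

- status: no UNIQUE or single-column PK constraint.
- name: part of a composite PRIMARY KEY — only the tuple is unique, not this column on its own.
- room: part of a composite PRIMARY KEY — only the tuple is unique, not this column on its own.
- bed: no UNIQUE or single-column PK constraint.
- date: part of a composite PRIMARY KEY — only the tuple is unique, not this column on its own.
- insurer_id: no UNIQUE or single-column PK constraint.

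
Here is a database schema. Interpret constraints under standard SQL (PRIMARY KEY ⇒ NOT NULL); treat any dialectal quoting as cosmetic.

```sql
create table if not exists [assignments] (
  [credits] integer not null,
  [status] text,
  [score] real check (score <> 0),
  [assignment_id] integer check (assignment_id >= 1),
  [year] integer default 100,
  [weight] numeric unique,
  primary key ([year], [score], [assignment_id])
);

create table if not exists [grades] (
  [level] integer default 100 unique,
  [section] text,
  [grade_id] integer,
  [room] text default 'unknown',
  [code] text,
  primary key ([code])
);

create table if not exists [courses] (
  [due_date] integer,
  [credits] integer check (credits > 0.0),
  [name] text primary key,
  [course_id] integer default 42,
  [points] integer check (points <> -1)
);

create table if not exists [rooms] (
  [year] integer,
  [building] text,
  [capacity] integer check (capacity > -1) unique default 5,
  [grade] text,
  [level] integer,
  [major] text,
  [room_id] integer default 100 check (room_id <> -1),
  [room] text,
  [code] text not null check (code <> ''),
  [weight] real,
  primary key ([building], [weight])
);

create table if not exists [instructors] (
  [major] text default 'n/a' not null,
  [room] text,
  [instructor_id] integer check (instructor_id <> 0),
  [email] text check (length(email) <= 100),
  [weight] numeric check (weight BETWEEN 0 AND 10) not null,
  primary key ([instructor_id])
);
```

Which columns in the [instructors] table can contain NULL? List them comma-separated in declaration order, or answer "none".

room, email

- major: declared NOT NULL → not nullable.
- room: no NOT NULL constraint applies → nullable.
- instructor_id: part of the PRIMARY KEY, which implies NOT NULL → not nullable.
- email: CHECK does not forbid NULL (a CHECK constraint passes when its expression is NULL) → nullable.
- weight: declared NOT NULL → not nullable.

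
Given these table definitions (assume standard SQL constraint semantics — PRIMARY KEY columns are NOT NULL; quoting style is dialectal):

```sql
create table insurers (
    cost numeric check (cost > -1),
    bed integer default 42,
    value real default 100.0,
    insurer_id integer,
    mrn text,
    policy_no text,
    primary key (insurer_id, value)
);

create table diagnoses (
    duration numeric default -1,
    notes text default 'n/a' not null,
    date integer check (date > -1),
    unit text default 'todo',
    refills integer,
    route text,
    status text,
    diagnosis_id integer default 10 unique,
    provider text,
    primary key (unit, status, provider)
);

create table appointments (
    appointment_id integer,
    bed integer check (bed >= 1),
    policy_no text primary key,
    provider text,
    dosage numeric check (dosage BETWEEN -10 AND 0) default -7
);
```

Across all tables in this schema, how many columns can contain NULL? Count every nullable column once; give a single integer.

insurers: 4 nullable (cost, bed, mrn, policy_no — PK (insurer_id, value) and explicit NOT NULL columns excluded).
diagnoses: 5 nullable (duration, date, refills, route, diagnosis_id — PK (unit, status, provider) and explicit NOT NULL columns excluded).
appointments: 4 nullable (appointment_id, bed, provider, dosage — PK (policy_no) and explicit NOT NULL columns excluded).
Total: 4 + 5 + 4 = 13.

13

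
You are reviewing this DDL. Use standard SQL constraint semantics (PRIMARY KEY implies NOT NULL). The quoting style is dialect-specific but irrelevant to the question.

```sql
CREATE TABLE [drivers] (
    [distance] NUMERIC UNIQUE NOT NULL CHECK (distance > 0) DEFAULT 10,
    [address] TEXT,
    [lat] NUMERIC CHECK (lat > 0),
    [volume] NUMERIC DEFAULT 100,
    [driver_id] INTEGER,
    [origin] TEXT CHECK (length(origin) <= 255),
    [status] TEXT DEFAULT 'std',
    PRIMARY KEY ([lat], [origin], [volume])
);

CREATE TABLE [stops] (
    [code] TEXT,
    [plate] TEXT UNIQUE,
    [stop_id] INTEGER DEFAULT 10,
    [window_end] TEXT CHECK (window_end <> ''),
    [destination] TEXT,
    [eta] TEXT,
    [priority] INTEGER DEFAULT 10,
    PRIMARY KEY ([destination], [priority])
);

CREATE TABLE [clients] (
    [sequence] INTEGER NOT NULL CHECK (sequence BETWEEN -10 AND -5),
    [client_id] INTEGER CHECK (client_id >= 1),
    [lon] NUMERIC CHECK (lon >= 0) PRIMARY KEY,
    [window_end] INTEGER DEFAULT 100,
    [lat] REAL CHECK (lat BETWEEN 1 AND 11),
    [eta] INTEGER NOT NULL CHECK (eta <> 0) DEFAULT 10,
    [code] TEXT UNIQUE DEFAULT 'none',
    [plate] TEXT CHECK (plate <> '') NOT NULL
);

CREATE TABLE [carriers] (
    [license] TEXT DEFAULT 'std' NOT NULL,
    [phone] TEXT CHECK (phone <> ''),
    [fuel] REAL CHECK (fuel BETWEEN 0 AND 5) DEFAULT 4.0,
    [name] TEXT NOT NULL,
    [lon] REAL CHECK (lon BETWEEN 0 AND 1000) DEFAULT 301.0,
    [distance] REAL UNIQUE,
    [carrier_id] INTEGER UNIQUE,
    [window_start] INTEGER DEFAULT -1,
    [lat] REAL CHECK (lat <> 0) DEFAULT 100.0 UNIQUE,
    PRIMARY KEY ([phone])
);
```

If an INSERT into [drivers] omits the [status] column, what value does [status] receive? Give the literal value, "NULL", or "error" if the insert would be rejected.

'std'

status has an explicit DEFAULT 'std'.
When the column is omitted from an INSERT, that default is used.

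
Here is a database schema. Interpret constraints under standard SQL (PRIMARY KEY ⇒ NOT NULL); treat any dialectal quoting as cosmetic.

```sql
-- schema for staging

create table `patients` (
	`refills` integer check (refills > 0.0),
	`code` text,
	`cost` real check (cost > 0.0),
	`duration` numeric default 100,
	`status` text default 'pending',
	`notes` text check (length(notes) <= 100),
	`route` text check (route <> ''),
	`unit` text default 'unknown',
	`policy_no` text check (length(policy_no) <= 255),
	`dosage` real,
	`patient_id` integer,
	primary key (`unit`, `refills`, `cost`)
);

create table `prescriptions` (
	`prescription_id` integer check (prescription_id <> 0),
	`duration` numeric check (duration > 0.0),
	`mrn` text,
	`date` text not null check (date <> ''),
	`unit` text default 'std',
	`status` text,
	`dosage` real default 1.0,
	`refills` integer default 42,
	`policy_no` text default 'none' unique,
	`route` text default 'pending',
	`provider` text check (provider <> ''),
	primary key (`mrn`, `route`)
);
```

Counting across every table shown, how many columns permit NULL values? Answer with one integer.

16

patients: 8 nullable (code, duration, status, notes, route, policy_no, dosage, patient_id — PK (unit, refills, cost) and explicit NOT NULL columns excluded).
prescriptions: 8 nullable (prescription_id, duration, unit, status, dosage, refills, policy_no, provider — PK (mrn, route) and explicit NOT NULL columns excluded).
Total: 8 + 8 = 16.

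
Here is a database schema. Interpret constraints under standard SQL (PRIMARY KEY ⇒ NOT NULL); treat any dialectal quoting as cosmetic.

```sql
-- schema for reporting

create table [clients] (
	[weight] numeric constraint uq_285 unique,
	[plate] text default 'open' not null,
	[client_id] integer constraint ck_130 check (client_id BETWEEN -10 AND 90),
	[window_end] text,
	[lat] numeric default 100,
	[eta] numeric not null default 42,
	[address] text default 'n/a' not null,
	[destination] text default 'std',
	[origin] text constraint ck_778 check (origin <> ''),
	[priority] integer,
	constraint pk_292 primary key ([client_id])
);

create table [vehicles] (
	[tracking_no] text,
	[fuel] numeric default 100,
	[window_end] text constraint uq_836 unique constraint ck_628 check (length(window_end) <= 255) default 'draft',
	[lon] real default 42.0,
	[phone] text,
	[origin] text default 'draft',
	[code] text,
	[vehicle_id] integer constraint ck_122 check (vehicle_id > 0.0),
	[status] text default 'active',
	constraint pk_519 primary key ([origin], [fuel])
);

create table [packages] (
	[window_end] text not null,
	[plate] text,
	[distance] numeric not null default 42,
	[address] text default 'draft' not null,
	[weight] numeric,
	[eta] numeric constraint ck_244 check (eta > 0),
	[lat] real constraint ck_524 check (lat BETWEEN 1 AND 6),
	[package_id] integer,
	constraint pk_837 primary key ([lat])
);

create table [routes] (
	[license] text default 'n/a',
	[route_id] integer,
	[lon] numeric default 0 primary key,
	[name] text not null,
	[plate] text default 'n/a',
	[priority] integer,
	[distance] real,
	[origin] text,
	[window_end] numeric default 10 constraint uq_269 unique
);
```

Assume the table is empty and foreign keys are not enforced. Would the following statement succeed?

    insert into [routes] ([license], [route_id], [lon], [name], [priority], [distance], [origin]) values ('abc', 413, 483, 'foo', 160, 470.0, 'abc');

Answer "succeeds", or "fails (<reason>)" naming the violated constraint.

succeeds

NOT NULL columns: lon is supplied; name is supplied.
No constraint is violated.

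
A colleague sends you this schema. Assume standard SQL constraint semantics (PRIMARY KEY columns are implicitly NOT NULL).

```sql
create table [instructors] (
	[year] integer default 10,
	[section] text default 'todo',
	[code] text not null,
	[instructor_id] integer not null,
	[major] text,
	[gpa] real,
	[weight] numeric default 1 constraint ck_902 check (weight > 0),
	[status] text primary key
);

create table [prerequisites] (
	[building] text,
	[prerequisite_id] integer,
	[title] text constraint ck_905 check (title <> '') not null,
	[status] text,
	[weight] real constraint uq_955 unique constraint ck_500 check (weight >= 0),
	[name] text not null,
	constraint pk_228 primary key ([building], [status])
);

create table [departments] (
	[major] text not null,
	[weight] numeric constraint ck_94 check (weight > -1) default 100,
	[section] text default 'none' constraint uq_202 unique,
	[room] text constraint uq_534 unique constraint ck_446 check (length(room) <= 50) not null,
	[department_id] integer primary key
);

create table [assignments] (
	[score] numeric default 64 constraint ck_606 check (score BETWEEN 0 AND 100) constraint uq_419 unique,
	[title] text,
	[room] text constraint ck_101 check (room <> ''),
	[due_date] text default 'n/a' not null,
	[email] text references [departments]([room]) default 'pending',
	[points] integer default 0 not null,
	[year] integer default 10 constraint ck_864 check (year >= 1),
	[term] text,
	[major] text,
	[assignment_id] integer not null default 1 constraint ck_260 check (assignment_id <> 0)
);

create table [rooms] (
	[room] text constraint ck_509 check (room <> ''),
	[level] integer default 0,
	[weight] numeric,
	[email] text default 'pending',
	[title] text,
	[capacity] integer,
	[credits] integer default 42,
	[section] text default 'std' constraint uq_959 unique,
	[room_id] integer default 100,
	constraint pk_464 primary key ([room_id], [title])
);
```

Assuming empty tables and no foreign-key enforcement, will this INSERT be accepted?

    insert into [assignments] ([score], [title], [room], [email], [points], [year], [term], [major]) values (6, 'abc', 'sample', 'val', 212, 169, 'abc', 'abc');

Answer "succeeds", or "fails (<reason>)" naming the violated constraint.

NOT NULL columns: assignment_id defaults to 1; due_date defaults to 'n/a'; points is supplied.
CHECK constraints: 6 satisfies (score BETWEEN 0 AND 100); 'sample' satisfies (room <> ''); 169 satisfies (year >= 1).
No constraint is violated.

succeeds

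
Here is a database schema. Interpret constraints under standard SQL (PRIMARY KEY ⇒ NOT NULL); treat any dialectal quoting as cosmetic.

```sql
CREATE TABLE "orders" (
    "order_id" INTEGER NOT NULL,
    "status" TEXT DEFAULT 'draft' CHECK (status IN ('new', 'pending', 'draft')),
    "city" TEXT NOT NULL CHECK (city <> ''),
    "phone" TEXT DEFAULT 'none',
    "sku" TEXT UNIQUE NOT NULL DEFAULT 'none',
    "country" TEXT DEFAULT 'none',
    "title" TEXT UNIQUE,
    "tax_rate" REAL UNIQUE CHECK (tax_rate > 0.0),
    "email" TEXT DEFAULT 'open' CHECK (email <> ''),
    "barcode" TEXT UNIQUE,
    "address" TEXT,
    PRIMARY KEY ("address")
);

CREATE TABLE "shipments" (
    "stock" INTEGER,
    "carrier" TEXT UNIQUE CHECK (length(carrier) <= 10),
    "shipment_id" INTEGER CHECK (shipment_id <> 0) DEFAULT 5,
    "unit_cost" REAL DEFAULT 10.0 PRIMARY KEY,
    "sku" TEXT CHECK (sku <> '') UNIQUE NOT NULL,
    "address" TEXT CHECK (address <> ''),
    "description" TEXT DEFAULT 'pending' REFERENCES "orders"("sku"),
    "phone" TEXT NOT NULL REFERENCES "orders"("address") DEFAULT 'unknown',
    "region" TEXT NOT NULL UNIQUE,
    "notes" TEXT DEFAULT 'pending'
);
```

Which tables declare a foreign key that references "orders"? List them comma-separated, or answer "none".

- shipments.description references orders(sku).
- shipments.phone references orders(address).

shipments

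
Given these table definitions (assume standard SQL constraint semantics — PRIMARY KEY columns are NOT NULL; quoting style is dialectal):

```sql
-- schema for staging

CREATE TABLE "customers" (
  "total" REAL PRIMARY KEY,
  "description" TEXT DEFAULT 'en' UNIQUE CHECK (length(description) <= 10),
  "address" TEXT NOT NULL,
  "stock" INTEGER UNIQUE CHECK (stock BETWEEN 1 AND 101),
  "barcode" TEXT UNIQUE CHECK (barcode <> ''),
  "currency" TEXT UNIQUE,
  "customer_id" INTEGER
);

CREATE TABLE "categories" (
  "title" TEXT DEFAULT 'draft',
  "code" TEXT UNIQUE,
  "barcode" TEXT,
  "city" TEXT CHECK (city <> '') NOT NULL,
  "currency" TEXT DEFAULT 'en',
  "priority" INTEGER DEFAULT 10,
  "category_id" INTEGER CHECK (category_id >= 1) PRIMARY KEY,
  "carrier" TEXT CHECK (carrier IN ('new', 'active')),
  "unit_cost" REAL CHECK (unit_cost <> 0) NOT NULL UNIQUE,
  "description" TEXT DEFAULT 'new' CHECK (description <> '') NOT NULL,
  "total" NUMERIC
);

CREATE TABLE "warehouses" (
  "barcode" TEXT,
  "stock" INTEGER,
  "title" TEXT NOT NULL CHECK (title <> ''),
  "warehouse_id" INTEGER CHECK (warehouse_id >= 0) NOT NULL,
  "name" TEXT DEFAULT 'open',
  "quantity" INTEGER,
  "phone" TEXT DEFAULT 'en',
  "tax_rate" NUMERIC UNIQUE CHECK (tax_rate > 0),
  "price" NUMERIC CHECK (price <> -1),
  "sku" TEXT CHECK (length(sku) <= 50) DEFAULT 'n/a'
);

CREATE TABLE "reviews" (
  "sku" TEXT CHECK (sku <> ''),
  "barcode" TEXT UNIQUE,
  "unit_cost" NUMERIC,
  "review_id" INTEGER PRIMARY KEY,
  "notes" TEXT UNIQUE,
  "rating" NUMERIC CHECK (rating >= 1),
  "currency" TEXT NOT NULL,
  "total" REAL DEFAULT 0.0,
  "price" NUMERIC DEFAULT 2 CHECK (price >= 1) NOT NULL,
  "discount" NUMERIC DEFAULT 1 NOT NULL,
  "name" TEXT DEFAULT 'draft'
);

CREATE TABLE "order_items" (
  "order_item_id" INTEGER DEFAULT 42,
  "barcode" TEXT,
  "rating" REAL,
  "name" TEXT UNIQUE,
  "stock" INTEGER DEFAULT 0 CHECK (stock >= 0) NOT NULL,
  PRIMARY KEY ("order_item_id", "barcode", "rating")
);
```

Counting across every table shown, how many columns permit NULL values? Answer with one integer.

28

customers: 5 nullable (description, stock, barcode, currency, customer_id — PK (total) and explicit NOT NULL columns excluded).
categories: 7 nullable (title, code, barcode, currency, priority, carrier, total — PK (category_id) and explicit NOT NULL columns excluded).
warehouses: 8 nullable (barcode, stock, name, quantity, phone, tax_rate, price, sku — PK none and explicit NOT NULL columns excluded).
reviews: 7 nullable (sku, barcode, unit_cost, notes, rating, total, name — PK (review_id) and explicit NOT NULL columns excluded).
order_items: 1 nullable (name — PK (order_item_id, barcode, rating) and explicit NOT NULL columns excluded).
Total: 5 + 7 + 8 + 7 + 1 = 28.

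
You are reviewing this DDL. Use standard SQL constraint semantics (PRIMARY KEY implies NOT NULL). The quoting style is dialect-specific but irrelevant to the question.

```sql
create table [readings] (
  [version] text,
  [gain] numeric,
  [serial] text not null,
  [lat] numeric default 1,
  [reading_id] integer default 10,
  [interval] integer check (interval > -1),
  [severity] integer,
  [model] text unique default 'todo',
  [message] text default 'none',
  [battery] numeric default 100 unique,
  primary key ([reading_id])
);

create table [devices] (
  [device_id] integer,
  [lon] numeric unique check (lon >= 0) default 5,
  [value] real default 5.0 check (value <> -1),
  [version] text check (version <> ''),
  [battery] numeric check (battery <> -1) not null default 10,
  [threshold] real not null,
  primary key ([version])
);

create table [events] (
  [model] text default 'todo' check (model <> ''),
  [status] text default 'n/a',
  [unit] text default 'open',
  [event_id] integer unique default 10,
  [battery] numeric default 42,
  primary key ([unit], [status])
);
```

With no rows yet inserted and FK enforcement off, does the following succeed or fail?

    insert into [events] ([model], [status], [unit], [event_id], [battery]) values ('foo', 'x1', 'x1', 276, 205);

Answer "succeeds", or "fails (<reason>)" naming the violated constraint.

NOT NULL columns: status is supplied; unit is supplied.
CHECK constraints: 'foo' satisfies (model <> '').
No constraint is violated.

succeeds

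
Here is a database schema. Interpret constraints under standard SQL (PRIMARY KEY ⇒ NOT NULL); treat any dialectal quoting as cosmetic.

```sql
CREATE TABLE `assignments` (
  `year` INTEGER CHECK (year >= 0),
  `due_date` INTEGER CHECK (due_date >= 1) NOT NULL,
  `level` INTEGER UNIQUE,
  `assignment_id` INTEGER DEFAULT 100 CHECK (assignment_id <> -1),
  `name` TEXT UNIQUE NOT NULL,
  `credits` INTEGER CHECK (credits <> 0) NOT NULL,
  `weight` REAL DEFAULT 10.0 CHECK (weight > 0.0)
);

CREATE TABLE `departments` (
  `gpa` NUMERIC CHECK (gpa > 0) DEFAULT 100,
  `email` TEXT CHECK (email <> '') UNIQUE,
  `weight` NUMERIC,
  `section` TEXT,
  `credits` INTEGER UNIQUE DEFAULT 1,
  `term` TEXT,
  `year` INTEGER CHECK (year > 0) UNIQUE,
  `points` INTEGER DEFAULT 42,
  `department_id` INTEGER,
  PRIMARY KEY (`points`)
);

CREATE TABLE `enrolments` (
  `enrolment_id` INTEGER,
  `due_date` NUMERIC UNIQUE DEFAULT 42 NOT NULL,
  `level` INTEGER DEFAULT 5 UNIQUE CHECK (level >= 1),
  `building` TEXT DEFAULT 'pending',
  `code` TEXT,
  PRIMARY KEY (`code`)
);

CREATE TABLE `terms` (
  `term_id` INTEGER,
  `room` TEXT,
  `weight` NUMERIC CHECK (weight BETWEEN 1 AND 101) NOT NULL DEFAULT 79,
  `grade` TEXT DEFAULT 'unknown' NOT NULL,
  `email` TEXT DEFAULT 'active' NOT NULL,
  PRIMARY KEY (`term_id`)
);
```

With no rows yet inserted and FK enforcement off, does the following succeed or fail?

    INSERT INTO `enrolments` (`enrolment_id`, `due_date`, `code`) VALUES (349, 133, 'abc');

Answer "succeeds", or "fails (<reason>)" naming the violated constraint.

succeeds

NOT NULL columns: code is supplied; due_date is supplied.
No constraint is violated.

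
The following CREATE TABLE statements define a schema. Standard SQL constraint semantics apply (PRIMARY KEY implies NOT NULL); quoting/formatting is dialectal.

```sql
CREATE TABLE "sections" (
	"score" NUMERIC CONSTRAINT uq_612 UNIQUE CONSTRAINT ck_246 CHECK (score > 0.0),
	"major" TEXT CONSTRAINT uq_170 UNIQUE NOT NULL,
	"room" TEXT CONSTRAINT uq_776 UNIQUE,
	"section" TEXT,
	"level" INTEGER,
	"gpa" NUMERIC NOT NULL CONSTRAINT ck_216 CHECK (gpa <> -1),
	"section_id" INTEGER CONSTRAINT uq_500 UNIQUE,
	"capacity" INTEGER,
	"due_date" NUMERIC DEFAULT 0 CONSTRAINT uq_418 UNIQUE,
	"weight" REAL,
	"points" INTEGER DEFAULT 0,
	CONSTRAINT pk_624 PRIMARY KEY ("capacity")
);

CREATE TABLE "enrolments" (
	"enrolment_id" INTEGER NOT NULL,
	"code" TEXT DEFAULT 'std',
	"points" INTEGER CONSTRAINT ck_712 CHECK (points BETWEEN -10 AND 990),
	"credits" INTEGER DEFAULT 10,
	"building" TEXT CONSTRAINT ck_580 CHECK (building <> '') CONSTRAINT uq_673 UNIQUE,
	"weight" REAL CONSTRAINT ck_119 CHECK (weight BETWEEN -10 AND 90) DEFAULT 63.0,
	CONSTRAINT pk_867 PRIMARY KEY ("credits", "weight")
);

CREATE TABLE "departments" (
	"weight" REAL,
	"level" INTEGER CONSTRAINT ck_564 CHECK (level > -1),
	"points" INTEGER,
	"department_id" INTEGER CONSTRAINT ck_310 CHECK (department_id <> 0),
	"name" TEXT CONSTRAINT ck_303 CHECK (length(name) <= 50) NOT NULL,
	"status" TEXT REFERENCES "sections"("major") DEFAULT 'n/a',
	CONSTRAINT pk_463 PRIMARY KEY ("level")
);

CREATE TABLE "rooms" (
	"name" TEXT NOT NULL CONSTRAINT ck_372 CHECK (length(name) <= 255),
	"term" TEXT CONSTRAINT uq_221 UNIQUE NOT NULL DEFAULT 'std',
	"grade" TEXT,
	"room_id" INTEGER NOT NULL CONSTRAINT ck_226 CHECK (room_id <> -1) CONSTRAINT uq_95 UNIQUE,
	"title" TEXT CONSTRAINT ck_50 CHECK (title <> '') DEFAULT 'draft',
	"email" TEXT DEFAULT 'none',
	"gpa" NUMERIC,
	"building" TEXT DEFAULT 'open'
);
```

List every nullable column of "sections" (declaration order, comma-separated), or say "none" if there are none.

- score: CHECK does not forbid NULL (a CHECK constraint passes when its expression is NULL) → nullable.
- major: declared NOT NULL → not nullable.
- room: UNIQUE does not imply NOT NULL → nullable.
- section: no NOT NULL constraint applies → nullable.
- level: no NOT NULL constraint applies → nullable.
- gpa: declared NOT NULL → not nullable.
- section_id: UNIQUE does not imply NOT NULL → nullable.
- capacity: part of the PRIMARY KEY, which implies NOT NULL → not nullable.
- due_date: UNIQUE does not imply NOT NULL → nullable.
- weight: no NOT NULL constraint applies → nullable.
- points: DEFAULT only fills an omitted column; an explicit NULL is still allowed → nullable.

score, room, section, level, section_id, due_date, weight, points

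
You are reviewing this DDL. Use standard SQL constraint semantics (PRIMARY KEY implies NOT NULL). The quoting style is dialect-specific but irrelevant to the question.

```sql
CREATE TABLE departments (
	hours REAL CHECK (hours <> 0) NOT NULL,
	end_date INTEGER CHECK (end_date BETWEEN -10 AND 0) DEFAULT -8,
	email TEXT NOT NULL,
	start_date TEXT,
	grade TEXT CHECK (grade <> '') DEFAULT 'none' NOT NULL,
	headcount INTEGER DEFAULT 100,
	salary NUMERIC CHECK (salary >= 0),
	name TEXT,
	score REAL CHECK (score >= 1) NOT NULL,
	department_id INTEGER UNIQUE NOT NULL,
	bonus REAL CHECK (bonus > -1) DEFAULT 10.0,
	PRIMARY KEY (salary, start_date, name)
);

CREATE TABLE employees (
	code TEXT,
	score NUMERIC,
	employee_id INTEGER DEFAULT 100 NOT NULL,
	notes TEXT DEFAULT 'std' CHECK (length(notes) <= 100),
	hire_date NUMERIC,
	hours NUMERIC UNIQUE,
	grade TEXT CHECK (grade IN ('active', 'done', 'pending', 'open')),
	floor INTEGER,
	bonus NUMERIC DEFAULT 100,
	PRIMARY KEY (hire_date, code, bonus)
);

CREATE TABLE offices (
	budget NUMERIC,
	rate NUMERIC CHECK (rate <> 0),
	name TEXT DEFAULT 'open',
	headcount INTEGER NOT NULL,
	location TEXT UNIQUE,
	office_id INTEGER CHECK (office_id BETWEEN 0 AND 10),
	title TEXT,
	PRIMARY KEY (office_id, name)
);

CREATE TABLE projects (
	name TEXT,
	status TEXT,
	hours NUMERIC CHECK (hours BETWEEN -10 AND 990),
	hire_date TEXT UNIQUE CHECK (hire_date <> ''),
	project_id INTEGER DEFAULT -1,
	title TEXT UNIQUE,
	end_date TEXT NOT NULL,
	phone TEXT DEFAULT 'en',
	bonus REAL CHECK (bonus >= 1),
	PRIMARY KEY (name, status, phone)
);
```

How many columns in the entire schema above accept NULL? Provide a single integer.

17

departments: 3 nullable (end_date, headcount, bonus — PK (salary, start_date, name) and explicit NOT NULL columns excluded).
employees: 5 nullable (score, notes, hours, grade, floor — PK (hire_date, code, bonus) and explicit NOT NULL columns excluded).
offices: 4 nullable (budget, rate, location, title — PK (office_id, name) and explicit NOT NULL columns excluded).
projects: 5 nullable (hours, hire_date, project_id, title, bonus — PK (name, status, phone) and explicit NOT NULL columns excluded).
Total: 3 + 5 + 4 + 5 = 17.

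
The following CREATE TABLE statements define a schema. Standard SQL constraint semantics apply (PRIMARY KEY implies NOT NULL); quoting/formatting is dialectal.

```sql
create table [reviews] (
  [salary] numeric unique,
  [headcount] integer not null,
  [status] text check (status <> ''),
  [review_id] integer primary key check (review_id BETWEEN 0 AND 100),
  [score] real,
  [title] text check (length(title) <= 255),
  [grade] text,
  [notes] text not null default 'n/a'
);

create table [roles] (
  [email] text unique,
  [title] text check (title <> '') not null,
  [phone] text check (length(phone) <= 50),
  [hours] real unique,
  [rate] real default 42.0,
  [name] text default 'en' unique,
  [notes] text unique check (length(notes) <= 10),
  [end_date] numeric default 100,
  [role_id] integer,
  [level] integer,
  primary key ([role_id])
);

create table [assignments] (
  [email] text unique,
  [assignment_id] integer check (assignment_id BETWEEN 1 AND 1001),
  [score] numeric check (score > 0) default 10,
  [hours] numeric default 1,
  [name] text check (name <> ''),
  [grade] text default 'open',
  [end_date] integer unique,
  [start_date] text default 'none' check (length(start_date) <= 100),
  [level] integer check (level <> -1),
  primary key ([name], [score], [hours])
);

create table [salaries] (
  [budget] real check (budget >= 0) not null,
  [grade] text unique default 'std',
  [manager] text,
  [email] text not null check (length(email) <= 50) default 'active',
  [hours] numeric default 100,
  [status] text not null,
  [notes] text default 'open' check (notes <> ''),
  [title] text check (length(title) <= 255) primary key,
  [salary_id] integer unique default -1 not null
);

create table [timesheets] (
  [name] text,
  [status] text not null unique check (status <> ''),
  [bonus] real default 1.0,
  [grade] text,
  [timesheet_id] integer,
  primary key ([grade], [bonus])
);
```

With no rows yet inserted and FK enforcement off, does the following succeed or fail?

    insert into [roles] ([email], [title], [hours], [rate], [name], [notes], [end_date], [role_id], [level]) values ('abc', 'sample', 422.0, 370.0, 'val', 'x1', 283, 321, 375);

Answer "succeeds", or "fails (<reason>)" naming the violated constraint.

NOT NULL columns: role_id is supplied; title is supplied.
CHECK constraints: 'sample' satisfies (title <> ''); 'x1' satisfies (length(notes) <= 10).
No constraint is violated.

succeeds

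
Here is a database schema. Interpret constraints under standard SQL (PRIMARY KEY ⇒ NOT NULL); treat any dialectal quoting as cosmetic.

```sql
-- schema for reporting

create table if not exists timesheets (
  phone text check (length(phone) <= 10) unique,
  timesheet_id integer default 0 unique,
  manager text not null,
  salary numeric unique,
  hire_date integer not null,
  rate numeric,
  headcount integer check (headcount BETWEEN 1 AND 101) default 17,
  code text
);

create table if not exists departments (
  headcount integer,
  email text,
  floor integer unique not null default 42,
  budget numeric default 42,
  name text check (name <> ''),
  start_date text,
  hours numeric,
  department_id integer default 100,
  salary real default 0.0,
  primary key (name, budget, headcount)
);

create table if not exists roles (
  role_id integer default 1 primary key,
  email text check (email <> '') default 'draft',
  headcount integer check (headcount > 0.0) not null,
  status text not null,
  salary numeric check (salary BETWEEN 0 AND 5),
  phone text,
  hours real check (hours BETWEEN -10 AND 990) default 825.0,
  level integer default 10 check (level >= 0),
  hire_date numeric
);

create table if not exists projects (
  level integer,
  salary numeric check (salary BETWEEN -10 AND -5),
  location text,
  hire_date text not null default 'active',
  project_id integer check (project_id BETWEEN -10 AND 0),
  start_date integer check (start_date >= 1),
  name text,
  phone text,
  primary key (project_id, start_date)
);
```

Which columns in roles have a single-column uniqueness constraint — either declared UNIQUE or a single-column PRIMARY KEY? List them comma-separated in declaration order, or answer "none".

role_id

- role_id: single-column PRIMARY KEY → unique.
- email: no UNIQUE or single-column PK constraint.
- headcount: no UNIQUE or single-column PK constraint.
- status: no UNIQUE or single-column PK constraint.
- salary: no UNIQUE or single-column PK constraint.
- phone: no UNIQUE or single-column PK constraint.
- hours: no UNIQUE or single-column PK constraint.
- level: no UNIQUE or single-column PK constraint.
- hire_date: no UNIQUE or single-column PK constraint.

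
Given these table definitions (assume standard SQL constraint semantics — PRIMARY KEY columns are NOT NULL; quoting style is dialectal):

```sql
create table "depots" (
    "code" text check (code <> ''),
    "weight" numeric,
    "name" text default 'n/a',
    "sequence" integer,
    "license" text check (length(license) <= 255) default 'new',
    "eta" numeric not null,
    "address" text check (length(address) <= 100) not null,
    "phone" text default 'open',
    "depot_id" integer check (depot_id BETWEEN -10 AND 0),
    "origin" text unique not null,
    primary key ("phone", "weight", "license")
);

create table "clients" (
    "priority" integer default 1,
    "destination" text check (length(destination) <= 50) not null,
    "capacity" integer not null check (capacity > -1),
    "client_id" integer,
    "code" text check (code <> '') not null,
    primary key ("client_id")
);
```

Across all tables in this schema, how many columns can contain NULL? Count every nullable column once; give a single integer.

depots: 4 nullable (code, name, sequence, depot_id — PK (phone, weight, license) and explicit NOT NULL columns excluded).
clients: 1 nullable (priority — PK (client_id) and explicit NOT NULL columns excluded).
Total: 4 + 1 = 5.

5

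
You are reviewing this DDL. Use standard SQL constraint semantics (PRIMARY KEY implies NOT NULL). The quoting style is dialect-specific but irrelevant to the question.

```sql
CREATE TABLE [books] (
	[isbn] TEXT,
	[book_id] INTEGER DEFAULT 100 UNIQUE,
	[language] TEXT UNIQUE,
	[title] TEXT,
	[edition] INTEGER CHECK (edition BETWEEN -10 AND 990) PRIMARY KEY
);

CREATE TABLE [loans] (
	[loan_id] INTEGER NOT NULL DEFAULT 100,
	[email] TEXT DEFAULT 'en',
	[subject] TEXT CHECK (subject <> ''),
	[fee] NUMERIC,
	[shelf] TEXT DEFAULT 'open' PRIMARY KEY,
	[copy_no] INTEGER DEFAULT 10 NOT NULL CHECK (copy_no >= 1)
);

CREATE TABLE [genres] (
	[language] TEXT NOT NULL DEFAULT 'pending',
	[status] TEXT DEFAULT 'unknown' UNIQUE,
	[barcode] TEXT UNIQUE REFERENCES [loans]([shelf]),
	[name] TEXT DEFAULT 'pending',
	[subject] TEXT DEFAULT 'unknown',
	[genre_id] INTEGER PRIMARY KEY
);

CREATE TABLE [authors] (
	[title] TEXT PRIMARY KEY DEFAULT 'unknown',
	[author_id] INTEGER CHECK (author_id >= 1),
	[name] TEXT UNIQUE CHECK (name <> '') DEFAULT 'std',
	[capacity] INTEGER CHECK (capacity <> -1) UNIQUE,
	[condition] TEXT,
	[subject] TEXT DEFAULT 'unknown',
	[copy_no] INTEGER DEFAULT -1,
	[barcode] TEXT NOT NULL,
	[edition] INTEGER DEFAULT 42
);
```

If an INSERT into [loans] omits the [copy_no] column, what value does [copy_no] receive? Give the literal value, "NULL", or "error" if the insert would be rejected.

copy_no has an explicit DEFAULT 10.
When the column is omitted from an INSERT, that default is used.

10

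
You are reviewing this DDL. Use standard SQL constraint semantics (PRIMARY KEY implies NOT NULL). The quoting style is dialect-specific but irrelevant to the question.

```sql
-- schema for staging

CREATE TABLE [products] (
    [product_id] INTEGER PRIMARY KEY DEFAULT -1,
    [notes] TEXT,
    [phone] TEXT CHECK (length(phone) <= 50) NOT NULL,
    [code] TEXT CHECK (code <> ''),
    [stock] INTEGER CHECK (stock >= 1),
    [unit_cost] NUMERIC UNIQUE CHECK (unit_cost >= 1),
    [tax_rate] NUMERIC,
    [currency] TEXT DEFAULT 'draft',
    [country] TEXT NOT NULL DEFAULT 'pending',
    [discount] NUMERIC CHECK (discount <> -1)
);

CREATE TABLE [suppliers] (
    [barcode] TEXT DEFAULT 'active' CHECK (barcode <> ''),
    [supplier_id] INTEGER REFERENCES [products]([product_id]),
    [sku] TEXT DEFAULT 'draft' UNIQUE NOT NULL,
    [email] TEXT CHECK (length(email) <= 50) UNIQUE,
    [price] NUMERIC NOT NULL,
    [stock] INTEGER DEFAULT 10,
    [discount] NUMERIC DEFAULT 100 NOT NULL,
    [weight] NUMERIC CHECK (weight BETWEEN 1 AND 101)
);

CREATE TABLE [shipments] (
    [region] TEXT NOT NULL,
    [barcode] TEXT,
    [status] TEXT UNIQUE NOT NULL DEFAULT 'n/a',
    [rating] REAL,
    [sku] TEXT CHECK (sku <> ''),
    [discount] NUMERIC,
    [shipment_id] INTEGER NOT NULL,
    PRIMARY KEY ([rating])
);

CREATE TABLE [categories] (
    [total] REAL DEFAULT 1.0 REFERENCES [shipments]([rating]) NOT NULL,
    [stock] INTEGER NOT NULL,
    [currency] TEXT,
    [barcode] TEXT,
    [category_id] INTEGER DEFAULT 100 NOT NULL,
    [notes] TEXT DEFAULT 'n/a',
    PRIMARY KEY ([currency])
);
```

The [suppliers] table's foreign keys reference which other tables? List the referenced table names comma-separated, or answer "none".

- supplier_id REFERENCES products(product_id).

products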